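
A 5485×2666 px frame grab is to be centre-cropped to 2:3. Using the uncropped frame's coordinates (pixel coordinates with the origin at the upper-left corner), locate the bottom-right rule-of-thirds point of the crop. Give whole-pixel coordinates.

5485/2666 > 2/3, so the 2:3 crop keeps the full height 2666 and trims width to 2666 × 2/3 = 1777.33 px.
Left offset = (5485 − 1777.33)/2 = 1853.83 px; top offset = 0.
Bottom-right is two-thirds across and two-thirds down within the crop:
x = 1853.83 + 2 × 1777.33/3 ≈ 3039; y = 0.00 + 2 × 2666.00/3 ≈ 1777.

x = 3039 px, y = 1777 px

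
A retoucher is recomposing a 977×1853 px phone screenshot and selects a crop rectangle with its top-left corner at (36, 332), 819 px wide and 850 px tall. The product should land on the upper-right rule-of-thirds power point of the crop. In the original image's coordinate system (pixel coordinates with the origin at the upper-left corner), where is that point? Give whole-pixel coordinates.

(582, 615)

One third of the crop width 819 is 273.00 px.
One third of the crop height 850 is 283.33 px.
The upper-right point is two-thirds across and one-third down within the crop:
x = 36 + 2 × 273.00 ≈ 582; y = 332 + 1 × 283.33 ≈ 615.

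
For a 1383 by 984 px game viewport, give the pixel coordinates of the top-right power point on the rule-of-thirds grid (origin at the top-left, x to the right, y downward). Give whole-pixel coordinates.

(922, 328)

The top-right point sits two-thirds of the way across and one-third of the way down.
x = 2 × 1383/3 ≈ 922; y = 1 × 984/3 ≈ 328.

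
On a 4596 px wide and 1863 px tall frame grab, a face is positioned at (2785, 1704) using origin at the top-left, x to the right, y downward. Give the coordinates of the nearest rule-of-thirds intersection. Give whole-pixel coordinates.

Third lines: x ∈ {1532, 3064}, y ∈ {621, 1242}.
2785 is closer to x = 3064; 1704 is closer to y = 1242.
So the nearest intersection is the lower-right power point.

x = 3064 px, y = 1242 px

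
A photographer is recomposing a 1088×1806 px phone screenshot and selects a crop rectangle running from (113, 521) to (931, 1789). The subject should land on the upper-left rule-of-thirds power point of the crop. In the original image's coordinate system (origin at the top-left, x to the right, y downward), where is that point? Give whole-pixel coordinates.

Crop width = 931 − 113 = 818 px; one third is 272.67 px.
Crop height = 1789 − 521 = 1268 px; one third is 422.67 px.
The upper-left point is one-third across and one-third down within the crop:
x = 113 + 1 × 272.67 ≈ 386; y = 521 + 1 × 422.67 ≈ 944.

(386, 944)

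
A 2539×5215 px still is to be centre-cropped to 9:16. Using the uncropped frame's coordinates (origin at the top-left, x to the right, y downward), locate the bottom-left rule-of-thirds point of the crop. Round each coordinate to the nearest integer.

2539/5215 < 9/16, so the 9:16 crop keeps the full width 2539 and trims height to 2539 × 16/9 = 4513.78 px.
Top offset = (5215 − 4513.78)/2 = 350.61 px; left offset = 0.
Bottom-left is one-third across and two-thirds down within the crop:
x = 0.00 + 1 × 2539.00/3 ≈ 846; y = 350.61 + 2 × 4513.78/3 ≈ 3360.

x = 846 px, y = 3360 px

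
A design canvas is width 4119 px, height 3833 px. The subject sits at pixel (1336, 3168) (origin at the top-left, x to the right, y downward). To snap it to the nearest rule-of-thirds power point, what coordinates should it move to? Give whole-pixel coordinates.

Third lines: x ∈ {1373, 2746}, y ∈ {1278, 2555}.
1336 is closer to x = 1373; 3168 is closer to y = 2555.
So the nearest intersection is the lower-left power point.

(1373, 2555)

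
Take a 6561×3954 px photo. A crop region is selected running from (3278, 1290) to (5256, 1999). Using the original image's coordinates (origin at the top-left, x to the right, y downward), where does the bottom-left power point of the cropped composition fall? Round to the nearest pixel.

(3937, 1763)

Crop width = 5256 − 3278 = 1978 px; one third is 659.33 px.
Crop height = 1999 − 1290 = 709 px; one third is 236.33 px.
The bottom-left point is one-third across and two-thirds down within the crop:
x = 3278 + 1 × 659.33 ≈ 3937; y = 1290 + 2 × 236.33 ≈ 1763.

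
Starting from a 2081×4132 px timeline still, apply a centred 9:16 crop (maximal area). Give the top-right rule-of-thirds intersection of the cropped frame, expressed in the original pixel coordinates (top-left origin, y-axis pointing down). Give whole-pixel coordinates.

2081/4132 < 9/16, so the 9:16 crop keeps the full width 2081 and trims height to 2081 × 16/9 = 3699.56 px.
Top offset = (4132 − 3699.56)/2 = 216.22 px; left offset = 0.
Top-right is two-thirds across and one-third down within the crop:
x = 0.00 + 2 × 2081.00/3 ≈ 1387; y = 216.22 + 1 × 3699.56/3 ≈ 1449.

(1387, 1449)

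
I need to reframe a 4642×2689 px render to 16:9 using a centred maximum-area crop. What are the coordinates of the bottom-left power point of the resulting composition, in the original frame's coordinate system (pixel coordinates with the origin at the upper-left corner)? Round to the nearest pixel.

4642/2689 < 16/9, so the 16:9 crop keeps the full width 4642 and trims height to 4642 × 9/16 = 2611.12 px.
Top offset = (2689 − 2611.12)/2 = 38.94 px; left offset = 0.
Bottom-left is one-third across and two-thirds down within the crop:
x = 0.00 + 1 × 4642.00/3 ≈ 1547; y = 38.94 + 2 × 2611.12/3 ≈ 1780.

(1547, 1780)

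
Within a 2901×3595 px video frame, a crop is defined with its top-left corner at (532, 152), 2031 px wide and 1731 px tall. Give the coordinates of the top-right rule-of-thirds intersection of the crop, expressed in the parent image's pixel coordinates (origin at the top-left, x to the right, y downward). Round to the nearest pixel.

One third of the crop width 2031 is 677.00 px.
One third of the crop height 1731 is 577.00 px.
The top-right point is two-thirds across and one-third down within the crop:
x = 532 + 2 × 677.00 ≈ 1886; y = 152 + 1 × 577.00 ≈ 729.

x = 1886 px, y = 729 px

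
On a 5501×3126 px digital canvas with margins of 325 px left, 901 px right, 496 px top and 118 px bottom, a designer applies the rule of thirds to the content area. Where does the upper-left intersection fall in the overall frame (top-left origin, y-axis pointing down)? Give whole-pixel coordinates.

Content width = 5501 − 325 − 901 = 4275 px; content height = 3126 − 496 − 118 = 2512 px.
Upper-left is one-third across and one-third down within the content area.
x = 325 + 1 × 4275/3 = 325 + 1425.00 ≈ 1750
y = 496 + 1 × 2512/3 = 496 + 837.33 ≈ 1333

x = 1750 px, y = 1333 px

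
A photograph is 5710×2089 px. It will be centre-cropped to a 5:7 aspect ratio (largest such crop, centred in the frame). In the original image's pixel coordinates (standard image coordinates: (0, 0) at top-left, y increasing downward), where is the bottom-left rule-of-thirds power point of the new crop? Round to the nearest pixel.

5710/2089 > 5/7, so the 5:7 crop keeps the full height 2089 and trims width to 2089 × 5/7 = 1492.14 px.
Left offset = (5710 − 1492.14)/2 = 2108.93 px; top offset = 0.
Bottom-left is one-third across and two-thirds down within the crop:
x = 2108.93 + 1 × 1492.14/3 ≈ 2606; y = 0.00 + 2 × 2089.00/3 ≈ 1393.

(2606, 1393)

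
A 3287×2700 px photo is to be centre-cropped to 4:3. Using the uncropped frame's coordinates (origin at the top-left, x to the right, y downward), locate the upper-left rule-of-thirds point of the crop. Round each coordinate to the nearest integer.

3287/2700 < 4/3, so the 4:3 crop keeps the full width 3287 and trims height to 3287 × 3/4 = 2465.25 px.
Top offset = (2700 − 2465.25)/2 = 117.38 px; left offset = 0.
Upper-left is one-third across and one-third down within the crop:
x = 0.00 + 1 × 3287.00/3 ≈ 1096; y = 117.38 + 1 × 2465.25/3 ≈ 939.

x = 1096 px, y = 939 px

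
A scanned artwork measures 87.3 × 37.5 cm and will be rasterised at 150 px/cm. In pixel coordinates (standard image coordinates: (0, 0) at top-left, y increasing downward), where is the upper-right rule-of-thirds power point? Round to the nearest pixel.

In pixels the canvas is 87.3 × 150 = 13095 wide and 37.5 × 150 = 5625 tall.
The upper-right point is two-thirds across and one-third down:
x = 2 × 13095/3 ≈ 8730; y = 1 × 5625/3 ≈ 1875.

x = 8730 px, y = 1875 px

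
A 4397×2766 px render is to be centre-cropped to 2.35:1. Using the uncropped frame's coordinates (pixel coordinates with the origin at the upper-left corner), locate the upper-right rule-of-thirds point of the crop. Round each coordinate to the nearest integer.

x = 2931 px, y = 1071 px

4397/2766 < 2.35/1, so the 2.35:1 crop keeps the full width 4397 and trims height to 4397 × 1/2.35 = 1871.06 px.
Top offset = (2766 − 1871.06)/2 = 447.47 px; left offset = 0.
Upper-right is two-thirds across and one-third down within the crop:
x = 0.00 + 2 × 4397.00/3 ≈ 2931; y = 447.47 + 1 × 1871.06/3 ≈ 1071.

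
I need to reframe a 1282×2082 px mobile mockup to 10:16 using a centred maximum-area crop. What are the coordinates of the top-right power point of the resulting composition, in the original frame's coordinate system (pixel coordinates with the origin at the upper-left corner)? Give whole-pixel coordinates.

1282/2082 < 10/16, so the 10:16 crop keeps the full width 1282 and trims height to 1282 × 16/10 = 2051.20 px.
Top offset = (2082 − 2051.20)/2 = 15.40 px; left offset = 0.
Top-right is two-thirds across and one-third down within the crop:
x = 0.00 + 2 × 1282.00/3 ≈ 855; y = 15.40 + 1 × 2051.20/3 ≈ 699.

(855, 699)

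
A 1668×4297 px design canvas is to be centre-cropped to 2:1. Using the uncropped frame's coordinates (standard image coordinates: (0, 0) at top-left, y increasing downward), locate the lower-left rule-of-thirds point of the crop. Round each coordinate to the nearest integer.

(556, 2288)

1668/4297 < 2/1, so the 2:1 crop keeps the full width 1668 and trims height to 1668 × 1/2 = 834.00 px.
Top offset = (4297 − 834.00)/2 = 1731.50 px; left offset = 0.
Lower-left is one-third across and two-thirds down within the crop:
x = 0.00 + 1 × 1668.00/3 ≈ 556; y = 1731.50 + 2 × 834.00/3 ≈ 2288.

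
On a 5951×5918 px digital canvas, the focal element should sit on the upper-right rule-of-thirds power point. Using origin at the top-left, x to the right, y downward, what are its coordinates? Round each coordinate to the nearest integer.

x = 3967 px, y = 1973 px

The upper-right point sits two-thirds of the way across and one-third of the way down.
x = 2 × 5951/3 ≈ 3967; y = 1 × 5918/3 ≈ 1973.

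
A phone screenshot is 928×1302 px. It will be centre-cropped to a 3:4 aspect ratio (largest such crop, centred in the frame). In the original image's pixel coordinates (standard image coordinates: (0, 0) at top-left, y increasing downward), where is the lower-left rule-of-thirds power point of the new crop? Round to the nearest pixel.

x = 309 px, y = 857 px

928/1302 < 3/4, so the 3:4 crop keeps the full width 928 and trims height to 928 × 4/3 = 1237.33 px.
Top offset = (1302 − 1237.33)/2 = 32.33 px; left offset = 0.
Lower-left is one-third across and two-thirds down within the crop:
x = 0.00 + 1 × 928.00/3 ≈ 309; y = 32.33 + 2 × 1237.33/3 ≈ 857.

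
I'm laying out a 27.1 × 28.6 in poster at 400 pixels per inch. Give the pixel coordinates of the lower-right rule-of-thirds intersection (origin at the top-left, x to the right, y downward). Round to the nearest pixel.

In pixels the canvas is 27.1 × 400 = 10840 wide and 28.6 × 400 = 11440 tall.
The lower-right point is two-thirds across and two-thirds down:
x = 2 × 10840/3 ≈ 7227; y = 2 × 11440/3 ≈ 7627.

(7227, 7627)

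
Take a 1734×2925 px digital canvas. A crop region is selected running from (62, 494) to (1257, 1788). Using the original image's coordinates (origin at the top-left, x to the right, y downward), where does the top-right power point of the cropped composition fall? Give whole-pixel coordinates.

Crop width = 1257 − 62 = 1195 px; one third is 398.33 px.
Crop height = 1788 − 494 = 1294 px; one third is 431.33 px.
The top-right point is two-thirds across and one-third down within the crop:
x = 62 + 2 × 398.33 ≈ 859; y = 494 + 1 × 431.33 ≈ 925.

x = 859 px, y = 925 px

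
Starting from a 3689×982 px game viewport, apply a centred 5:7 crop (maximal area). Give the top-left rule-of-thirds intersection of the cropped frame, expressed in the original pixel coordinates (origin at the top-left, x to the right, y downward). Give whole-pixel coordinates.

3689/982 > 5/7, so the 5:7 crop keeps the full height 982 and trims width to 982 × 5/7 = 701.43 px.
Left offset = (3689 − 701.43)/2 = 1493.79 px; top offset = 0.
Top-left is one-third across and one-third down within the crop:
x = 1493.79 + 1 × 701.43/3 ≈ 1728; y = 0.00 + 1 × 982.00/3 ≈ 327.

(1728, 327)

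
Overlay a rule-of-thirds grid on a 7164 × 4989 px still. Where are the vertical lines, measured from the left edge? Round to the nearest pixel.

x = 2388 px and x = 4776 px

7164 / 3 = 2388, so the vertical lines sit at one and two thirds of 7164.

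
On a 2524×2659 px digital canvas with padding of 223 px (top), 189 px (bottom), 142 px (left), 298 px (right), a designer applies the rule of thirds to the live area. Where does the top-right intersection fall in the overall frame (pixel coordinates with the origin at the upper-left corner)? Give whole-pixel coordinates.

x = 1531 px, y = 972 px

Content width = 2524 − 142 − 298 = 2084 px; content height = 2659 − 223 − 189 = 2247 px.
Top-right is two-thirds across and one-third down within the live area.
x = 142 + 2 × 2084/3 = 142 + 1389.33 ≈ 1531
y = 223 + 1 × 2247/3 = 223 + 749.00 ≈ 972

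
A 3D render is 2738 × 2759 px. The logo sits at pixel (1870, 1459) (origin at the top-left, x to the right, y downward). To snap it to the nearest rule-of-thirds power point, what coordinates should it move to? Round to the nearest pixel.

(1825, 1839)

Third lines: x ∈ {913, 1825}, y ∈ {920, 1839}.
1870 is closer to x = 1825; 1459 is closer to y = 1839.
So the nearest intersection is the lower-right power point.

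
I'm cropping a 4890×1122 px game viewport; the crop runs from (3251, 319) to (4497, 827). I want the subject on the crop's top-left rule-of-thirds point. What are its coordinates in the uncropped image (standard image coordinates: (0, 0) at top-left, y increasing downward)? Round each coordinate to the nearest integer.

x = 3666 px, y = 488 px

Crop width = 4497 − 3251 = 1246 px; one third is 415.33 px.
Crop height = 827 − 319 = 508 px; one third is 169.33 px.
The top-left point is one-third across and one-third down within the crop:
x = 3251 + 1 × 415.33 ≈ 3666; y = 319 + 1 × 169.33 ≈ 488.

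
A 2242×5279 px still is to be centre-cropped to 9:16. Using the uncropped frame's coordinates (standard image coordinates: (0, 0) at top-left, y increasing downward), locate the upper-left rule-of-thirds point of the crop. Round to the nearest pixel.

(747, 1975)

2242/5279 < 9/16, so the 9:16 crop keeps the full width 2242 and trims height to 2242 × 16/9 = 3985.78 px.
Top offset = (5279 − 3985.78)/2 = 646.61 px; left offset = 0.
Upper-left is one-third across and one-third down within the crop:
x = 0.00 + 1 × 2242.00/3 ≈ 747; y = 646.61 + 1 × 3985.78/3 ≈ 1975.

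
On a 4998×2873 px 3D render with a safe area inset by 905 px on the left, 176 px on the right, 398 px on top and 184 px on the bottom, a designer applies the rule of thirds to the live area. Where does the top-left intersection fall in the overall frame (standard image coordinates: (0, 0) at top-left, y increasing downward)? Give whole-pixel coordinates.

(2211, 1162)

Content width = 4998 − 905 − 176 = 3917 px; content height = 2873 − 398 − 184 = 2291 px.
Top-left is one-third across and one-third down within the live area.
x = 905 + 1 × 3917/3 = 905 + 1305.67 ≈ 2211
y = 398 + 1 × 2291/3 = 398 + 763.67 ≈ 1162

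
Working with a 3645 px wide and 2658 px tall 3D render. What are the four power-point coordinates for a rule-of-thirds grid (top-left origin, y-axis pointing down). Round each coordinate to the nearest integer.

One third of 3645 is 1215; one third of 2658 is 886.
Vertical third lines at x = 1215 and x = 2430; horizontal third lines at y = 886 and y = 1772.

(1215, 886), (2430, 886), (1215, 1772), (2430, 1772)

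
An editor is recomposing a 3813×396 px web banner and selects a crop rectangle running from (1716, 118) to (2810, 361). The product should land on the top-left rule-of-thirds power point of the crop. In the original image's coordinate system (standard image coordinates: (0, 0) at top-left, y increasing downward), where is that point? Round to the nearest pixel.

Crop width = 2810 − 1716 = 1094 px; one third is 364.67 px.
Crop height = 361 − 118 = 243 px; one third is 81.00 px.
The top-left point is one-third across and one-third down within the crop:
x = 1716 + 1 × 364.67 ≈ 2081; y = 118 + 1 × 81.00 ≈ 199.

(2081, 199)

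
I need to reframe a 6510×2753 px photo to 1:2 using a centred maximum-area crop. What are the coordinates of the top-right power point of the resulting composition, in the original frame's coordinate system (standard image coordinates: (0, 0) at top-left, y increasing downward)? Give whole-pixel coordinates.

(3484, 918)

6510/2753 > 1/2, so the 1:2 crop keeps the full height 2753 and trims width to 2753 × 1/2 = 1376.50 px.
Left offset = (6510 − 1376.50)/2 = 2566.75 px; top offset = 0.
Top-right is two-thirds across and one-third down within the crop:
x = 2566.75 + 2 × 1376.50/3 ≈ 3484; y = 0.00 + 1 × 2753.00/3 ≈ 918.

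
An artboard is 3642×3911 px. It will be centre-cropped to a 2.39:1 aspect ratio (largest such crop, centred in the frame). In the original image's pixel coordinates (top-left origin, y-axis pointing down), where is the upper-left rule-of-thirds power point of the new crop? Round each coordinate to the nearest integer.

(1214, 1702)

3642/3911 < 2.39/1, so the 2.39:1 crop keeps the full width 3642 and trims height to 3642 × 1/2.39 = 1523.85 px.
Top offset = (3911 − 1523.85)/2 = 1193.58 px; left offset = 0.
Upper-left is one-third across and one-third down within the crop:
x = 0.00 + 1 × 3642.00/3 ≈ 1214; y = 1193.58 + 1 × 1523.85/3 ≈ 1702.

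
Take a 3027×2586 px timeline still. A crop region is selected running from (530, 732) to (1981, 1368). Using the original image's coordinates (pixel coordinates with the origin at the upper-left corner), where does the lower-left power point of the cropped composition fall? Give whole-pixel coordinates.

Crop width = 1981 − 530 = 1451 px; one third is 483.67 px.
Crop height = 1368 − 732 = 636 px; one third is 212.00 px.
The lower-left point is one-third across and two-thirds down within the crop:
x = 530 + 1 × 483.67 ≈ 1014; y = 732 + 2 × 212.00 ≈ 1156.

(1014, 1156)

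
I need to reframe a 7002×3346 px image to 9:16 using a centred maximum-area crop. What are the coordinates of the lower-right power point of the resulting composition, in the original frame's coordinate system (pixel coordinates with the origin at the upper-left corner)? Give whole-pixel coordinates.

x = 3815 px, y = 2231 px

7002/3346 > 9/16, so the 9:16 crop keeps the full height 3346 and trims width to 3346 × 9/16 = 1882.12 px.
Left offset = (7002 − 1882.12)/2 = 2559.94 px; top offset = 0.
Lower-right is two-thirds across and two-thirds down within the crop:
x = 2559.94 + 2 × 1882.12/3 ≈ 3815; y = 0.00 + 2 × 3346.00/3 ≈ 2231.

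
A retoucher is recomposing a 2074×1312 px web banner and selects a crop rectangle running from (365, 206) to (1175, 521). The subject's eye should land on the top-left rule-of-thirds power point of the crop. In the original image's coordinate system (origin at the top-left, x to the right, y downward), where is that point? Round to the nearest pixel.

Crop width = 1175 − 365 = 810 px; one third is 270.00 px.
Crop height = 521 − 206 = 315 px; one third is 105.00 px.
The top-left point is one-third across and one-third down within the crop:
x = 365 + 1 × 270.00 ≈ 635; y = 206 + 1 × 105.00 ≈ 311.

x = 635 px, y = 311 px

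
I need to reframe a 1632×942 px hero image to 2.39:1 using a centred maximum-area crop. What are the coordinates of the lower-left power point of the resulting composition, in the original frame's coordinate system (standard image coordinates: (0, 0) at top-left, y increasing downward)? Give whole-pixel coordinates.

1632/942 < 2.39/1, so the 2.39:1 crop keeps the full width 1632 and trims height to 1632 × 1/2.39 = 682.85 px.
Top offset = (942 − 682.85)/2 = 129.58 px; left offset = 0.
Lower-left is one-third across and two-thirds down within the crop:
x = 0.00 + 1 × 1632.00/3 ≈ 544; y = 129.58 + 2 × 682.85/3 ≈ 585.

x = 544 px, y = 585 px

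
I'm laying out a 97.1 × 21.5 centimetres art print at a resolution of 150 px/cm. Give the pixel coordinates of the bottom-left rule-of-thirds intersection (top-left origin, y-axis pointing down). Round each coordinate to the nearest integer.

In pixels the canvas is 97.1 × 150 = 14565 wide and 21.5 × 150 = 3225 tall.
The bottom-left point is one-third across and two-thirds down:
x = 1 × 14565/3 ≈ 4855; y = 2 × 3225/3 ≈ 2150.

(4855, 2150)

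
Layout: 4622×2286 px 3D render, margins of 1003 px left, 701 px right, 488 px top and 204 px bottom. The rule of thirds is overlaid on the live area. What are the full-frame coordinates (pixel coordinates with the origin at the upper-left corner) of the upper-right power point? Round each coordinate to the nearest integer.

Content width = 4622 − 1003 − 701 = 2918 px; content height = 2286 − 488 − 204 = 1594 px.
Upper-right is two-thirds across and one-third down within the live area.
x = 1003 + 2 × 2918/3 = 1003 + 1945.33 ≈ 2948
y = 488 + 1 × 1594/3 = 488 + 531.33 ≈ 1019

(2948, 1019)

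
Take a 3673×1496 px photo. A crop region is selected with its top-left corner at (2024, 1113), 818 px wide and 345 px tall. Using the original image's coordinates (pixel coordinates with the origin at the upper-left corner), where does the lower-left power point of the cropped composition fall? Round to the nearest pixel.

x = 2297 px, y = 1343 px

One third of the crop width 818 is 272.67 px.
One third of the crop height 345 is 115.00 px.
The lower-left point is one-third across and two-thirds down within the crop:
x = 2024 + 1 × 272.67 ≈ 2297; y = 1113 + 2 × 115.00 ≈ 1343.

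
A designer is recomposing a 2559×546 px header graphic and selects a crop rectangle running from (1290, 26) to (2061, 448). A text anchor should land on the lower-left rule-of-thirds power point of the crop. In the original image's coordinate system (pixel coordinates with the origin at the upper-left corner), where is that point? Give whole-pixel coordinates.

Crop width = 2061 − 1290 = 771 px; one third is 257.00 px.
Crop height = 448 − 26 = 422 px; one third is 140.67 px.
The lower-left point is one-third across and two-thirds down within the crop:
x = 1290 + 1 × 257.00 ≈ 1547; y = 26 + 2 × 140.67 ≈ 307.

(1547, 307)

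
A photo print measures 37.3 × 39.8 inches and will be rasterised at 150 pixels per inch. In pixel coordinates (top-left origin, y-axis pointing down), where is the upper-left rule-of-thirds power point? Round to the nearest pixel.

x = 1865 px, y = 1990 px

In pixels the canvas is 37.3 × 150 = 5595 wide and 39.8 × 150 = 5970 tall.
The upper-left point is one-third across and one-third down:
x = 1 × 5595/3 ≈ 1865; y = 1 × 5970/3 ≈ 1990.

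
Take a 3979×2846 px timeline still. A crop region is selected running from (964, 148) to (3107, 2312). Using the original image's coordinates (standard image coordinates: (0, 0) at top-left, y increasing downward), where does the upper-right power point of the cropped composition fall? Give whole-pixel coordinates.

(2393, 869)

Crop width = 3107 − 964 = 2143 px; one third is 714.33 px.
Crop height = 2312 − 148 = 2164 px; one third is 721.33 px.
The upper-right point is two-thirds across and one-third down within the crop:
x = 964 + 2 × 714.33 ≈ 2393; y = 148 + 1 × 721.33 ≈ 869.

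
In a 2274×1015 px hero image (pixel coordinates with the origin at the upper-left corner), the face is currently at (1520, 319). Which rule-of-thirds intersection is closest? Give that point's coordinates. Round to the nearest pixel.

Third lines: x ∈ {758, 1516}, y ∈ {338, 677}.
1520 is closer to x = 1516; 319 is closer to y = 338.
So the nearest intersection is the upper-right power point.

x = 1516 px, y = 338 px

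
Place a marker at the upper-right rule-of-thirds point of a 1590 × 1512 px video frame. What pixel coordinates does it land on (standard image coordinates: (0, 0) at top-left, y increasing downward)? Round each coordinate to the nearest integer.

(1060, 504)

The upper-right point sits two-thirds of the way across and one-third of the way down.
x = 2 × 1590/3 ≈ 1060; y = 1 × 1512/3 ≈ 504.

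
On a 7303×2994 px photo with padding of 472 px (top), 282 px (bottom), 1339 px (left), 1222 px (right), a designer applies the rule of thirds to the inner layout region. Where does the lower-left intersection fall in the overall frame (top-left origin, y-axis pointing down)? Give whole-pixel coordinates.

Content width = 7303 − 1339 − 1222 = 4742 px; content height = 2994 − 472 − 282 = 2240 px.
Lower-left is one-third across and two-thirds down within the inner layout region.
x = 1339 + 1 × 4742/3 = 1339 + 1580.67 ≈ 2920
y = 472 + 2 × 2240/3 = 472 + 1493.33 ≈ 1965

(2920, 1965)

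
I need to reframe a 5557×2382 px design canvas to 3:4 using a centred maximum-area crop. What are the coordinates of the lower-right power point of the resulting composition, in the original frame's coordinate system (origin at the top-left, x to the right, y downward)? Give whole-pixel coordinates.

5557/2382 > 3/4, so the 3:4 crop keeps the full height 2382 and trims width to 2382 × 3/4 = 1786.50 px.
Left offset = (5557 − 1786.50)/2 = 1885.25 px; top offset = 0.
Lower-right is two-thirds across and two-thirds down within the crop:
x = 1885.25 + 2 × 1786.50/3 ≈ 3076; y = 0.00 + 2 × 2382.00/3 ≈ 1588.

(3076, 1588)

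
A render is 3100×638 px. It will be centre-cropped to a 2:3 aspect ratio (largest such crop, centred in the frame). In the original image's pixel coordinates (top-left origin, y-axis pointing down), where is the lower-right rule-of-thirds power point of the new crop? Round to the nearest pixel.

3100/638 > 2/3, so the 2:3 crop keeps the full height 638 and trims width to 638 × 2/3 = 425.33 px.
Left offset = (3100 − 425.33)/2 = 1337.33 px; top offset = 0.
Lower-right is two-thirds across and two-thirds down within the crop:
x = 1337.33 + 2 × 425.33/3 ≈ 1621; y = 0.00 + 2 × 638.00/3 ≈ 425.

x = 1621 px, y = 425 px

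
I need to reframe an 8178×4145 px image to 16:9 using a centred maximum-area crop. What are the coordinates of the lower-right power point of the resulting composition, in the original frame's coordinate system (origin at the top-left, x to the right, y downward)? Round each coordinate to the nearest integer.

8178/4145 > 16/9, so the 16:9 crop keeps the full height 4145 and trims width to 4145 × 16/9 = 7368.89 px.
Left offset = (8178 − 7368.89)/2 = 404.56 px; top offset = 0.
Lower-right is two-thirds across and two-thirds down within the crop:
x = 404.56 + 2 × 7368.89/3 ≈ 5317; y = 0.00 + 2 × 4145.00/3 ≈ 2763.

(5317, 2763)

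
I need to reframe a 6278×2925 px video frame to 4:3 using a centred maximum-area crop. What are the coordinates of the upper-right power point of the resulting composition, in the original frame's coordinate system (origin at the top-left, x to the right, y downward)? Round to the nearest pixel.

x = 3789 px, y = 975 px

6278/2925 > 4/3, so the 4:3 crop keeps the full height 2925 and trims width to 2925 × 4/3 = 3900.00 px.
Left offset = (6278 − 3900.00)/2 = 1189.00 px; top offset = 0.
Upper-right is two-thirds across and one-third down within the crop:
x = 1189.00 + 2 × 3900.00/3 ≈ 3789; y = 0.00 + 1 × 2925.00/3 ≈ 975.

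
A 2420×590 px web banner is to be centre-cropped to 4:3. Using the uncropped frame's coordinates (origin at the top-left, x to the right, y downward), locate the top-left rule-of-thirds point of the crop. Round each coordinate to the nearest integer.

2420/590 > 4/3, so the 4:3 crop keeps the full height 590 and trims width to 590 × 4/3 = 786.67 px.
Left offset = (2420 − 786.67)/2 = 816.67 px; top offset = 0.
Top-left is one-third across and one-third down within the crop:
x = 816.67 + 1 × 786.67/3 ≈ 1079; y = 0.00 + 1 × 590.00/3 ≈ 197.

(1079, 197)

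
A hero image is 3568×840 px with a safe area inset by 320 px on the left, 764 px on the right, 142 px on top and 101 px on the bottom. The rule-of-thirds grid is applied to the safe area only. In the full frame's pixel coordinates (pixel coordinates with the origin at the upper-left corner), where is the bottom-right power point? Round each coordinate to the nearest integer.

x = 1976 px, y = 540 px

Content width = 3568 − 320 − 764 = 2484 px; content height = 840 − 142 − 101 = 597 px.
Bottom-right is two-thirds across and two-thirds down within the safe area.
x = 320 + 2 × 2484/3 = 320 + 1656.00 ≈ 1976
y = 142 + 2 × 597/3 = 142 + 398.00 ≈ 540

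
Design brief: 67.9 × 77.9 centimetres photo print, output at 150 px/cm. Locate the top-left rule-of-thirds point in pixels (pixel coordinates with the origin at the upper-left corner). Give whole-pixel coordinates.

In pixels the canvas is 67.9 × 150 = 10185 wide and 77.9 × 150 = 11685 tall.
The top-left point is one-third across and one-third down:
x = 1 × 10185/3 ≈ 3395; y = 1 × 11685/3 ≈ 3895.

x = 3395 px, y = 3895 px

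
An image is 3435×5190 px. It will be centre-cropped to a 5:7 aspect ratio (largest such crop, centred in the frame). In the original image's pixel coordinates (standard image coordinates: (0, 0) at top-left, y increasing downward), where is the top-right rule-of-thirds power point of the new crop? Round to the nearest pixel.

3435/5190 < 5/7, so the 5:7 crop keeps the full width 3435 and trims height to 3435 × 7/5 = 4809.00 px.
Top offset = (5190 − 4809.00)/2 = 190.50 px; left offset = 0.
Top-right is two-thirds across and one-third down within the crop:
x = 0.00 + 2 × 3435.00/3 ≈ 2290; y = 190.50 + 1 × 4809.00/3 ≈ 1794.

(2290, 1794)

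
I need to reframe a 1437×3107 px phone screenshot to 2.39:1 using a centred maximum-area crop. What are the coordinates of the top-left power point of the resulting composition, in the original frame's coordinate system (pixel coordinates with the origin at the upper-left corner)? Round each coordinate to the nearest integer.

x = 479 px, y = 1453 px

1437/3107 < 2.39/1, so the 2.39:1 crop keeps the full width 1437 and trims height to 1437 × 1/2.39 = 601.26 px.
Top offset = (3107 − 601.26)/2 = 1252.87 px; left offset = 0.
Top-left is one-third across and one-third down within the crop:
x = 0.00 + 1 × 1437.00/3 ≈ 479; y = 1252.87 + 1 × 601.26/3 ≈ 1453.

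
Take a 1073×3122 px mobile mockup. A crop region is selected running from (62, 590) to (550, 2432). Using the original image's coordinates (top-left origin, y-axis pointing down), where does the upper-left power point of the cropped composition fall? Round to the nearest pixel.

Crop width = 550 − 62 = 488 px; one third is 162.67 px.
Crop height = 2432 − 590 = 1842 px; one third is 614.00 px.
The upper-left point is one-third across and one-third down within the crop:
x = 62 + 1 × 162.67 ≈ 225; y = 590 + 1 × 614.00 ≈ 1204.

x = 225 px, y = 1204 px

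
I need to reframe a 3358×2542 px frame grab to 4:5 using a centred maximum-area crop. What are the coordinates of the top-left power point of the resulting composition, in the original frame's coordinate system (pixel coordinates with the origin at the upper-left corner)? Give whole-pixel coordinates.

3358/2542 > 4/5, so the 4:5 crop keeps the full height 2542 and trims width to 2542 × 4/5 = 2033.60 px.
Left offset = (3358 − 2033.60)/2 = 662.20 px; top offset = 0.
Top-left is one-third across and one-third down within the crop:
x = 662.20 + 1 × 2033.60/3 ≈ 1340; y = 0.00 + 1 × 2542.00/3 ≈ 847.

(1340, 847)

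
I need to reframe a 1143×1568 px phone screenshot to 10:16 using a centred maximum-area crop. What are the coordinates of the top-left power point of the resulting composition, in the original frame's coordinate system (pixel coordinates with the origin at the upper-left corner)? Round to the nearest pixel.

1143/1568 > 10/16, so the 10:16 crop keeps the full height 1568 and trims width to 1568 × 10/16 = 980.00 px.
Left offset = (1143 − 980.00)/2 = 81.50 px; top offset = 0.
Top-left is one-third across and one-third down within the crop:
x = 81.50 + 1 × 980.00/3 ≈ 408; y = 0.00 + 1 × 1568.00/3 ≈ 523.

x = 408 px, y = 523 px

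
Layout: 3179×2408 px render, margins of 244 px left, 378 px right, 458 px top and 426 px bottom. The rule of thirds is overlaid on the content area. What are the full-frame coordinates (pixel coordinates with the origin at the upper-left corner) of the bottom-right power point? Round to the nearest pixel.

Content width = 3179 − 244 − 378 = 2557 px; content height = 2408 − 458 − 426 = 1524 px.
Bottom-right is two-thirds across and two-thirds down within the content area.
x = 244 + 2 × 2557/3 = 244 + 1704.67 ≈ 1949
y = 458 + 2 × 1524/3 = 458 + 1016.00 ≈ 1474

(1949, 1474)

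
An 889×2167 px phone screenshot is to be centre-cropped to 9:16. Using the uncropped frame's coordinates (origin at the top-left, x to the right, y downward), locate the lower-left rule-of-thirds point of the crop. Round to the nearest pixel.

x = 296 px, y = 1347 px

889/2167 < 9/16, so the 9:16 crop keeps the full width 889 and trims height to 889 × 16/9 = 1580.44 px.
Top offset = (2167 − 1580.44)/2 = 293.28 px; left offset = 0.
Lower-left is one-third across and two-thirds down within the crop:
x = 0.00 + 1 × 889.00/3 ≈ 296; y = 293.28 + 2 × 1580.44/3 ≈ 1347.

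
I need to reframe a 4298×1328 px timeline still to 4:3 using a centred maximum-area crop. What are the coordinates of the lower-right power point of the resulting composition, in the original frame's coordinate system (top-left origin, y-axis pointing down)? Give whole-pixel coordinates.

4298/1328 > 4/3, so the 4:3 crop keeps the full height 1328 and trims width to 1328 × 4/3 = 1770.67 px.
Left offset = (4298 − 1770.67)/2 = 1263.67 px; top offset = 0.
Lower-right is two-thirds across and two-thirds down within the crop:
x = 1263.67 + 2 × 1770.67/3 ≈ 2444; y = 0.00 + 2 × 1328.00/3 ≈ 885.

x = 2444 px, y = 885 px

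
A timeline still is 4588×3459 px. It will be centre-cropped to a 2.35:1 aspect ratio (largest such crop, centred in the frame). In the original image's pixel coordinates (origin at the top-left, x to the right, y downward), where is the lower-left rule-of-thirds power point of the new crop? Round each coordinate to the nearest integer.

4588/3459 < 2.35/1, so the 2.35:1 crop keeps the full width 4588 and trims height to 4588 × 1/2.35 = 1952.34 px.
Top offset = (3459 − 1952.34)/2 = 753.33 px; left offset = 0.
Lower-left is one-third across and two-thirds down within the crop:
x = 0.00 + 1 × 4588.00/3 ≈ 1529; y = 753.33 + 2 × 1952.34/3 ≈ 2055.

x = 1529 px, y = 2055 px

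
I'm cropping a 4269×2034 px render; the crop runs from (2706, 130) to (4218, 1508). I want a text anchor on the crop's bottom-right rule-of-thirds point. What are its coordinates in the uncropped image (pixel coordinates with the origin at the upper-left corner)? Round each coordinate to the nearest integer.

(3714, 1049)

Crop width = 4218 − 2706 = 1512 px; one third is 504.00 px.
Crop height = 1508 − 130 = 1378 px; one third is 459.33 px.
The bottom-right point is two-thirds across and two-thirds down within the crop:
x = 2706 + 2 × 504.00 ≈ 3714; y = 130 + 2 × 459.33 ≈ 1049.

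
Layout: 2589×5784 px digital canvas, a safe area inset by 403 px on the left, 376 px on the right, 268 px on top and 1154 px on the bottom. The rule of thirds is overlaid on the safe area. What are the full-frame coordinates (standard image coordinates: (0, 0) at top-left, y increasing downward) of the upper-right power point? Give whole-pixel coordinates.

(1610, 1722)

Content width = 2589 − 403 − 376 = 1810 px; content height = 5784 − 268 − 1154 = 4362 px.
Upper-right is two-thirds across and one-third down within the safe area.
x = 403 + 2 × 1810/3 = 403 + 1206.67 ≈ 1610
y = 268 + 1 × 4362/3 = 268 + 1454.00 ≈ 1722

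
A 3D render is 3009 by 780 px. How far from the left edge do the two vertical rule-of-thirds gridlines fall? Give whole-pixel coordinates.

x = 1003 px and x = 2006 px

3009 / 3 = 1003, so the vertical lines sit at one and two thirds of 3009.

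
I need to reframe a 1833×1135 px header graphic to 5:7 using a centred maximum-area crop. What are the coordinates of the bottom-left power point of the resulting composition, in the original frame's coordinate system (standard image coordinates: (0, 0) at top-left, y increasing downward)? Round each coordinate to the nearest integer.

x = 781 px, y = 757 px

1833/1135 > 5/7, so the 5:7 crop keeps the full height 1135 and trims width to 1135 × 5/7 = 810.71 px.
Left offset = (1833 − 810.71)/2 = 511.14 px; top offset = 0.
Bottom-left is one-third across and two-thirds down within the crop:
x = 511.14 + 1 × 810.71/3 ≈ 781; y = 0.00 + 2 × 1135.00/3 ≈ 757.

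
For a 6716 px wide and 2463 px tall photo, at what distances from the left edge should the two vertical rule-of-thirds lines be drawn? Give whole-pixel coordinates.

6716 / 3 = 2238.67, so the vertical lines sit at one and two thirds of 6716.

2239 px and 4477 px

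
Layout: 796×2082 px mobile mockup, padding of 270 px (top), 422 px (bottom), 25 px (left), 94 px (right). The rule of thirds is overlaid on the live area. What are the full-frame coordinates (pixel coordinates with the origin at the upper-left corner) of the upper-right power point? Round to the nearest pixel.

Content width = 796 − 25 − 94 = 677 px; content height = 2082 − 270 − 422 = 1390 px.
Upper-right is two-thirds across and one-third down within the live area.
x = 25 + 2 × 677/3 = 25 + 451.33 ≈ 476
y = 270 + 1 × 1390/3 = 270 + 463.33 ≈ 733

x = 476 px, y = 733 px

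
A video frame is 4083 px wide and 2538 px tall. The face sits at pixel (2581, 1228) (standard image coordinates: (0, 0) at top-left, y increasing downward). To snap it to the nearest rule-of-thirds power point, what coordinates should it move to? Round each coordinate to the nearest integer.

(2722, 846)

Third lines: x ∈ {1361, 2722}, y ∈ {846, 1692}.
2581 is closer to x = 2722; 1228 is closer to y = 846.
So the nearest intersection is the upper-right power point.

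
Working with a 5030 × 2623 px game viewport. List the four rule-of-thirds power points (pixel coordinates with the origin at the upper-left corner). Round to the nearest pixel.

One third of 5030 is 1676.67; one third of 2623 is 874.33.
Vertical third lines at x = 1677 and x = 3353; horizontal third lines at y = 874 and y = 1749.

(1677, 874), (3353, 874), (1677, 1749), (3353, 1749)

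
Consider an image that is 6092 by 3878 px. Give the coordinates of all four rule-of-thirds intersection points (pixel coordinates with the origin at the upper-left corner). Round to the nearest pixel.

(2031, 1293), (4061, 1293), (2031, 2585), (4061, 2585)

One third of 6092 is 2030.67; one third of 3878 is 1292.67.
Vertical third lines at x = 2031 and x = 4061; horizontal third lines at y = 1293 and y = 2585.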